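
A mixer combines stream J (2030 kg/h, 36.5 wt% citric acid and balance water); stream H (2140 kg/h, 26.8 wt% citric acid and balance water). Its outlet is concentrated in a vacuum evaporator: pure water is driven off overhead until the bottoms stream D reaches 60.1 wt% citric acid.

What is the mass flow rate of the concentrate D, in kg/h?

2187 kg/h

citric acid entering = 2030×0.365 + 2140×0.268 = 1314.5 kg/h.
All citric acid reports to D, so D = 1314.5/0.601 = 2187.1 kg/h.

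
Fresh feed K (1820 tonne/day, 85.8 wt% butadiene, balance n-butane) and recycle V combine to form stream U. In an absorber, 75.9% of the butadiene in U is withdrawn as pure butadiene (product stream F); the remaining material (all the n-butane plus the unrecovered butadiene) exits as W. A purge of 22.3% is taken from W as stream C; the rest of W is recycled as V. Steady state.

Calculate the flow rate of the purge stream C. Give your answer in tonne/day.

n-butane enters only via K and leaves only via the purge: 1820×0.142 = 0.223×(n-butane in W), and the absorber passes all n-butane, so n-butane in U = n-butane in W = 1158.9 tonne/day.
butadiene in U: m_A = 1820×0.858 + (1−0.223)·(1−0.759)·m_A, so m_A = 1561.6/0.8127 = 1921.3 tonne/day.
W = (1−0.759)×1921.3 + 1158.9 = 1622 tonne/day.
Purge C = 0.223×1622 = 361.7 tonne/day.

361.7 tonne/day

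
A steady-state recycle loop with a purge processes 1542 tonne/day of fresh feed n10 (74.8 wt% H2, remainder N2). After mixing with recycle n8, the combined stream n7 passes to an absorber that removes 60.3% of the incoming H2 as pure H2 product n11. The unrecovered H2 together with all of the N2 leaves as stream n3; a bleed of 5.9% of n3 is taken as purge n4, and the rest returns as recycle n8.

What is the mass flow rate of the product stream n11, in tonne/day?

H2 in n7: m_A = 1542×0.748 + (1−0.059)·(1−0.603)·m_A, so m_A = 1153.4/0.6264 = 1841.3 tonne/day.
Product n11 = 0.603×1841.3 = 1110.3 tonne/day.

1110 tonne/day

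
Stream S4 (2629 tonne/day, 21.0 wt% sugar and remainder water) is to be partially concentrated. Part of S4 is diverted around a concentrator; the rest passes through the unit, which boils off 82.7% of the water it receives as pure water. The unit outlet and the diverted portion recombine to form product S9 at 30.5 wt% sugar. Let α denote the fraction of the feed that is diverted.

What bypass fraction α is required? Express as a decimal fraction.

0.523

All 2629×0.210 = 552.09 tonne/day of sugar reaches S9, so S9 = 552.09/0.305 = 1810.1 tonne/day and vapour = 818.87 tonne/day.
The evaporator receives (1−α)·2629 of feed at 0.790 water and removes 0.827 of that water:
0.827×0.790×(1−α)×2629 = 818.87
(1−α) = 818.87/1717.6 = 0.4768;  α = 0.5232.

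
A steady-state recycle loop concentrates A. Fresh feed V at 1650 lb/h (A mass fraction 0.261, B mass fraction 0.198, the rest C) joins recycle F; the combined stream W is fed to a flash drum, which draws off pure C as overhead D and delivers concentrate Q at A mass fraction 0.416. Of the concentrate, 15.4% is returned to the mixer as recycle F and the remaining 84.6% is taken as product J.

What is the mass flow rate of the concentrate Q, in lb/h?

1224 lb/h

Overall A balance (none leaves overhead): A in fresh feed = A in product, i.e. 1650×0.261 = (1−0.154)·Q·0.416.
Q = 430.65/(0.416×0.846) = 1223.7 lb/h.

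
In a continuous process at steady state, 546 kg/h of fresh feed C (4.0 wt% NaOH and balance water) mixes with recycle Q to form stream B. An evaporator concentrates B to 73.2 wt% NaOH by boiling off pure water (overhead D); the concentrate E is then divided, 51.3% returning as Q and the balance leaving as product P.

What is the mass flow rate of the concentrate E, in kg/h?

Overall NaOH balance (none leaves overhead): NaOH in fresh feed = NaOH in product, i.e. 546×0.040 = (1−0.513)·E·0.732.
E = 21.84/(0.732×0.487) = 61.265 kg/h.

61.27 kg/h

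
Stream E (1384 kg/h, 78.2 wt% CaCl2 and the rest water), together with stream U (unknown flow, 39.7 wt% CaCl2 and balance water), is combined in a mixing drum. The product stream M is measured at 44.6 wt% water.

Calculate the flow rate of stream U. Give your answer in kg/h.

2010 kg/h

Let U be the unknown flow. Total out = 1384 + U.
water balance: 301.71 + 0.603·U = 0.446·(1384 + U)
(0.603 − 0.446)·U = 0.446×1384 − 301.71 = 315.55
U = 315.55 / 0.157 = 2009.9 kg/h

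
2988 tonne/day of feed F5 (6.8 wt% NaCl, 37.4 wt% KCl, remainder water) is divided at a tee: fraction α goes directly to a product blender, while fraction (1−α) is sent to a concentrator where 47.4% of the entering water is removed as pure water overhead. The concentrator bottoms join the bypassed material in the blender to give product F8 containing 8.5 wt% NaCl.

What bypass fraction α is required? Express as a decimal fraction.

All 2988×0.068 = 203.18 tonne/day of NaCl reaches F8, so F8 = 203.18/0.085 = 2390.4 tonne/day and vapour = 597.6 tonne/day.
The evaporator receives (1−α)·2988 of feed at 0.558 water and removes 0.474 of that water:
0.474×0.558×(1−α)×2988 = 597.6
(1−α) = 597.6/790.3 = 0.7562;  α = 0.2438.

0.244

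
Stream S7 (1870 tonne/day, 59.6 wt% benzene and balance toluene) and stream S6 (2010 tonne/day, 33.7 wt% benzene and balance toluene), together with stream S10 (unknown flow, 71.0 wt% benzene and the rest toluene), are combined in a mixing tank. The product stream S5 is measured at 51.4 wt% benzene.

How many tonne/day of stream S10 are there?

1033 tonne/day

Let S10 be the unknown flow. Total out = 3880 + S10.
benzene balance: 1791.9 + 0.710·S10 = 0.514·(3880 + S10)
(0.710 − 0.514)·S10 = 0.514×3880 − 1791.9 = 202.43
S10 = 202.43 / 0.196 = 1032.8 tonne/day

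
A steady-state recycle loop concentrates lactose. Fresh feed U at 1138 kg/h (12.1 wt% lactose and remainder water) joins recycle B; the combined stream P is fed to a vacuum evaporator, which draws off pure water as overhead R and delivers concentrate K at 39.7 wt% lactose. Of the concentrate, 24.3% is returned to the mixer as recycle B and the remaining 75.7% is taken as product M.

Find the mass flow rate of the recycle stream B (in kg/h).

111.3 kg/h

Overall lactose balance (none leaves overhead): lactose in fresh feed = lactose in product, i.e. 1138×0.121 = (1−0.243)·K·0.397.
K = 137.7/(0.397×0.757) = 458.19 kg/h.
Recycle B = 0.243×458.19 = 111.34 kg/h.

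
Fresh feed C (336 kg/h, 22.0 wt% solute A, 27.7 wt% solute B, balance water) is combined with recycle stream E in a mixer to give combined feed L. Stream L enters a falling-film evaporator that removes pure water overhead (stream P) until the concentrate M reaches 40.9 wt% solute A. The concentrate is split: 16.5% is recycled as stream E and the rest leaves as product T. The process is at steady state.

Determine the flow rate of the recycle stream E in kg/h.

35.71 kg/h

Overall solute A balance (none leaves overhead): solute A in fresh feed = solute A in product, i.e. 336×0.220 = (1−0.165)·M·0.409.
M = 73.92/(0.409×0.835) = 216.45 kg/h.
Recycle E = 0.165×216.45 = 35.714 kg/h.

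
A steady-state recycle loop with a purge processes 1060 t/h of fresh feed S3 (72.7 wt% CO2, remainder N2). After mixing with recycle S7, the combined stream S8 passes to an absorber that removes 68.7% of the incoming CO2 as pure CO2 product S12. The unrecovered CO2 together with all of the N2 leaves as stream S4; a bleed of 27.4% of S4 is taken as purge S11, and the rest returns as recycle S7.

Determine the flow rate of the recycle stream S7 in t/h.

993.4 t/h

N2 enters only via S3 and leaves only via the purge: 1060×0.273 = 0.274×(N2 in S4), and the absorber passes all N2, so N2 in S8 = N2 in S4 = 1056.1 t/h.
CO2 in S8: m_A = 1060×0.727 + (1−0.274)·(1−0.687)·m_A, so m_A = 770.62/0.7728 = 997.23 t/h.
S4 = (1−0.687)×997.23 + 1056.1 = 1368.3 t/h.
Recycle S7 = (1−0.274)×1368.3 = 993.36 t/h.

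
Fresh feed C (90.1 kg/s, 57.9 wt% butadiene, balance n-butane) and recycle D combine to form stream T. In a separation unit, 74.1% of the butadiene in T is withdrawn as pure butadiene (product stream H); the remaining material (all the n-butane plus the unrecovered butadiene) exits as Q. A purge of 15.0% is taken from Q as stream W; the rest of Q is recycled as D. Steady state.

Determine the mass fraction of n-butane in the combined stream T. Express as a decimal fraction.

0.7908

n-butane enters only via C and leaves only via the purge: 90.1×0.421 = 0.150×(n-butane in Q), and the separation unit passes all n-butane, so n-butane in T = n-butane in Q = 252.88 kg/s.
butadiene in T: m_A = 90.1×0.579 + (1−0.150)·(1−0.741)·m_A, so m_A = 52.168/0.7798 = 66.895 kg/s.
T = 66.895 + 252.88 = 319.78 kg/s.
n-butane fraction in T = 252.88/319.78 = 0.7908.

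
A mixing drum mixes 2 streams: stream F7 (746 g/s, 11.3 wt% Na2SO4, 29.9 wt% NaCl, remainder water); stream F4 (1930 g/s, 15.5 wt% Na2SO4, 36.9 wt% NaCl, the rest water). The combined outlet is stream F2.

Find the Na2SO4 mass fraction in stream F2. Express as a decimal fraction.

Total flow out = 746 + 1930 = 2676 g/s.
Na2SO4 in = 746×0.113 + 1930×0.155 = 383.45 g/s.
Na2SO4 mass fraction in F2 = 383.45/2676 = 0.143.

0.143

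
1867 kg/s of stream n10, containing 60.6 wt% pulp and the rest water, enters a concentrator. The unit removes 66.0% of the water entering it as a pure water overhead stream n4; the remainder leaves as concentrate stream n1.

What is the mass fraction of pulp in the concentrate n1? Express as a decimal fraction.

pulp is not removed: 1867×0.606 = 1131.4 kg/s of pulp enters n1.
water entering = 1867×0.394 = 735.6 kg/s; overhead removed = 0.660×735.6 = 485.49 kg/s.
Concentrate = 1867 − 485.49 = 1381.5 kg/s.
Mass fraction = 1131.4/1381.5 = 0.819.

0.819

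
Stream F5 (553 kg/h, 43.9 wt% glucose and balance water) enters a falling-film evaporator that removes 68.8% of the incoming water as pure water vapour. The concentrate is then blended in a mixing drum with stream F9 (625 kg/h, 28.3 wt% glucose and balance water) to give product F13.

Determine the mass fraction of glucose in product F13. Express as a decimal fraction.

0.435

Vapour removed = 0.688×0.561×553 = 213.44 kg/h; concentrate = 339.56 kg/h.
glucose reaching the mixer = 242.77 (from concentrate) + 625×0.283 = 419.64 kg/h.
Product flow = 339.56 + 625 = 964.56 kg/h; glucose fraction = 0.435.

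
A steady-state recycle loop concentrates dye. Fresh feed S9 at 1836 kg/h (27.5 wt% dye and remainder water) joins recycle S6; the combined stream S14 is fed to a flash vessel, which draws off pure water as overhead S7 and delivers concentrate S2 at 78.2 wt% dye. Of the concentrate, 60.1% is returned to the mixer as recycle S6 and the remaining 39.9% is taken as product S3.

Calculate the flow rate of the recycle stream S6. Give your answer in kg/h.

972.5 kg/h

Overall dye balance (none leaves overhead): dye in fresh feed = dye in product, i.e. 1836×0.275 = (1−0.601)·S2·0.782.
S2 = 504.9/(0.782×0.399) = 1618.2 kg/h.
Recycle S6 = 0.601×1618.2 = 972.52 kg/h.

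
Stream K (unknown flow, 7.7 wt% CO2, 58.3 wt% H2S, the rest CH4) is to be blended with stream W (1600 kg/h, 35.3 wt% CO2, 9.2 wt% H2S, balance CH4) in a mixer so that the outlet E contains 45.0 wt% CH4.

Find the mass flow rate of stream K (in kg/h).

1527 kg/h

Let K be the unknown flow. Total out = 1600 + K.
CH4 balance: 888 + 0.340·K = 0.450·(1600 + K)
(0.340 − 0.450)·K = 0.450×1600 − 888 = -168
K = -168 / -0.110 = 1527.3 kg/h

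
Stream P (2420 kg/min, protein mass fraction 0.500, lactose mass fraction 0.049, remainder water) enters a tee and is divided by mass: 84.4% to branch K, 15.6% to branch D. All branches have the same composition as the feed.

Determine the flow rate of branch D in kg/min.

Branch D flow = 0.156×2420 = 377.52 kg/min.

377.5 kg/min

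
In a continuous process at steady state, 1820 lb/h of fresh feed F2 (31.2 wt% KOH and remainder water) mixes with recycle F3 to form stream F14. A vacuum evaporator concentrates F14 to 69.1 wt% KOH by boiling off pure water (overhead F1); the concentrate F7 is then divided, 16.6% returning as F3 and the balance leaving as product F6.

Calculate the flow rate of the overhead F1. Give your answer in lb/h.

998.2 lb/h

Overall KOH balance (none leaves overhead): KOH in fresh feed = KOH in product, i.e. 1820×0.312 = (1−0.166)·F7·0.691.
F7 = 567.84/(0.691×0.834) = 985.33 lb/h.
Recycle F3 = 0.166×985.33 = 163.56 lb/h.
Combined feed F14 = 1820 + 163.56 = 1983.6 lb/h.
Overhead F1 = F14 − F7 = 1983.6 − 985.33 = 998.23 lb/h.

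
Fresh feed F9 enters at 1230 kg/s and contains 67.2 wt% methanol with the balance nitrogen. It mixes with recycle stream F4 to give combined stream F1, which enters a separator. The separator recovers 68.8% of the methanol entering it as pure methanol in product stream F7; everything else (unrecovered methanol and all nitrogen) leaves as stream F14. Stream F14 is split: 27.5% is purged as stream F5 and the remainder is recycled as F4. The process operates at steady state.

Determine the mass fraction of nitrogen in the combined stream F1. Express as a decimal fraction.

nitrogen enters only via F9 and leaves only via the purge: 1230×0.328 = 0.275×(nitrogen in F14), and the separator passes all nitrogen, so nitrogen in F1 = nitrogen in F14 = 1467.1 kg/s.
methanol in F1: m_A = 1230×0.672 + (1−0.275)·(1−0.688)·m_A, so m_A = 826.56/0.7738 = 1068.2 kg/s.
F1 = 1068.2 + 1467.1 = 2535.2 kg/s.
nitrogen fraction in F1 = 1467.1/2535.2 = 0.579.

0.579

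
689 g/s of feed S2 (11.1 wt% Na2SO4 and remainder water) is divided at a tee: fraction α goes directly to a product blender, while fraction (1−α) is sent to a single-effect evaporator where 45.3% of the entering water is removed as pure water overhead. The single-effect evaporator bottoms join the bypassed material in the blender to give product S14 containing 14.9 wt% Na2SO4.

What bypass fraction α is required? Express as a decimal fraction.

All 689×0.111 = 76.479 g/s of Na2SO4 reaches S14, so S14 = 76.479/0.149 = 513.28 g/s and vapour = 175.72 g/s.
The evaporator receives (1−α)·689 of feed at 0.889 water and removes 0.453 of that water:
0.453×0.889×(1−α)×689 = 175.72
(1−α) = 175.72/277.47 = 0.6333;  α = 0.3667.

0.367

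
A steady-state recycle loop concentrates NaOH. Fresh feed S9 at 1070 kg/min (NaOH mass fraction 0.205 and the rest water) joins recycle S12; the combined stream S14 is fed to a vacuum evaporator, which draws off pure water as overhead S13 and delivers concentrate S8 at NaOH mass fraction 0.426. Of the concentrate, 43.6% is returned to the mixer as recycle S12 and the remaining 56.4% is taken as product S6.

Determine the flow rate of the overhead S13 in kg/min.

555.1 kg/min

Overall NaOH balance (none leaves overhead): NaOH in fresh feed = NaOH in product, i.e. 1070×0.205 = (1−0.436)·S8·0.426.
S8 = 219.35/(0.426×0.564) = 912.95 kg/min.
Recycle S12 = 0.436×912.95 = 398.05 kg/min.
Combined feed S14 = 1070 + 398.05 = 1468 kg/min.
Overhead S13 = S14 − S8 = 1468 − 912.95 = 555.09 kg/min.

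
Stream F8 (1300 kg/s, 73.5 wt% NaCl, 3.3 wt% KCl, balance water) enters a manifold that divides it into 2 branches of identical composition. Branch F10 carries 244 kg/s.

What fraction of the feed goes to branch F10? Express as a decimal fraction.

Fraction to F10 = 244/1300 = 0.1877.

0.188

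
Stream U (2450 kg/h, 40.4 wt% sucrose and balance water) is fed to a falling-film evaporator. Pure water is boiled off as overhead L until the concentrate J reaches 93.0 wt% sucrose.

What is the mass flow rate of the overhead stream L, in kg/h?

1386 kg/h

sucrose is conserved: 2450×0.404 = 989.8 kg/h all reports to the concentrate.
Concentrate = 989.8/(target fraction) = 1064.3 kg/h.
Overhead = 2450 − 1064.3 = 1385.7 kg/h.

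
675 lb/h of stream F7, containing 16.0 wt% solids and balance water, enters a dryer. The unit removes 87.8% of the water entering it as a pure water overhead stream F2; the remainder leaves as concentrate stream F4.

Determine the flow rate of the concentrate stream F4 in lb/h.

177.2 lb/h

water entering = 675×0.840 = 567 lb/h; overhead removed = 0.878×567 = 497.83 lb/h.
Concentrate = 675 − 497.83 = 177.17 lb/h.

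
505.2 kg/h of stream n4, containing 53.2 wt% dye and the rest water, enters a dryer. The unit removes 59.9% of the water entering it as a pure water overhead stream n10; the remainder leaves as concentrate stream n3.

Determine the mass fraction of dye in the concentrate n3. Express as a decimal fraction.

dye is not removed: 505.2×0.532 = 268.77 kg/h of dye enters n3.
water entering = 505.2×0.468 = 236.43 kg/h; overhead removed = 0.599×236.43 = 141.62 kg/h.
Concentrate = 505.2 − 141.62 = 363.58 kg/h.
Mass fraction = 268.77/363.58 = 0.739.

0.739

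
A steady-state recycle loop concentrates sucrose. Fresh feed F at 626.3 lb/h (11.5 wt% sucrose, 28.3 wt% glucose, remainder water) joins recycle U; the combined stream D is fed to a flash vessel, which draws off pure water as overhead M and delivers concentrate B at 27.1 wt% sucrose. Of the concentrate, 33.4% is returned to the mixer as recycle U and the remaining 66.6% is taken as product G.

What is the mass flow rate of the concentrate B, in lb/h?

399.1 lb/h

Overall sucrose balance (none leaves overhead): sucrose in fresh feed = sucrose in product, i.e. 626.3×0.115 = (1−0.334)·B·0.271.
B = 72.025/(0.271×0.666) = 399.06 lb/h.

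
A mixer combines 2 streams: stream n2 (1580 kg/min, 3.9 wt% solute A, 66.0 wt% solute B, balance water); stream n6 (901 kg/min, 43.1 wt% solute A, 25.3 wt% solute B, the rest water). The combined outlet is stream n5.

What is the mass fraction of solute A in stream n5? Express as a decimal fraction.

Total flow out = 1580 + 901 = 2481 kg/min.
solute A in = 1580×0.039 + 901×0.431 = 449.95 kg/min.
solute A mass fraction in n5 = 449.95/2481 = 0.181.

0.181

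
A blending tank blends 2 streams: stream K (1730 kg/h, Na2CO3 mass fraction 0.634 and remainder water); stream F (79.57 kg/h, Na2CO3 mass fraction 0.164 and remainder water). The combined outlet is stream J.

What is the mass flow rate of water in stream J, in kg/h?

699.7 kg/h

water out = water in = 1730×0.366 + 79.57×0.836 = 699.7 kg/h.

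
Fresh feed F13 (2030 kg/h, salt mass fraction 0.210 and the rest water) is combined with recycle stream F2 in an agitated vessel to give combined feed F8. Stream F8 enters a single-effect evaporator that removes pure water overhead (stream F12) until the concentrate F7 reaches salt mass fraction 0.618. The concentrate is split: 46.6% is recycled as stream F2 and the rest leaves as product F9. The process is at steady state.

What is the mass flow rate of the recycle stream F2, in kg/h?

602 kg/h

Overall salt balance (none leaves overhead): salt in fresh feed = salt in product, i.e. 2030×0.210 = (1−0.466)·F7·0.618.
F7 = 426.3/(0.618×0.534) = 1291.8 kg/h.
Recycle F2 = 0.466×1291.8 = 601.97 kg/h.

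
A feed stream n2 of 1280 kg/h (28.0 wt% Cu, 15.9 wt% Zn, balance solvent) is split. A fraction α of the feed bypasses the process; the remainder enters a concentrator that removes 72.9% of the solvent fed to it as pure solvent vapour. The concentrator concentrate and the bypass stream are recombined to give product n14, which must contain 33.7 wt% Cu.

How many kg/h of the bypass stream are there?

All 1280×0.280 = 358.4 kg/h of Cu reaches n14, so n14 = 358.4/0.337 = 1063.5 kg/h and vapour = 216.5 kg/h.
The evaporator receives (1−α)·1280 of feed at 0.561 solvent and removes 0.729 of that solvent:
0.729×0.561×(1−α)×1280 = 216.5
(1−α) = 216.5/523.48 = 0.4136;  α = 0.5864.
Bypass flow = 0.5864×1280 = 750.62 kg/h.

750.6 kg/h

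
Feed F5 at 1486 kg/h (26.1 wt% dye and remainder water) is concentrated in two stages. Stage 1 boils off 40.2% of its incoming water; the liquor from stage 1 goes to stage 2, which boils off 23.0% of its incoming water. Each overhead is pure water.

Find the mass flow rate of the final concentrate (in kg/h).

893.5 kg/h

water in feed = 1486×0.739 = 1098.2 kg/h.
After stage 1: water left = (1−0.402)×1098.2 = 656.7; stream total = 1044.5 kg/h.
After stage 2: water left = (1−0.230)×656.7 = 505.66; final concentrate = 893.5 kg/h.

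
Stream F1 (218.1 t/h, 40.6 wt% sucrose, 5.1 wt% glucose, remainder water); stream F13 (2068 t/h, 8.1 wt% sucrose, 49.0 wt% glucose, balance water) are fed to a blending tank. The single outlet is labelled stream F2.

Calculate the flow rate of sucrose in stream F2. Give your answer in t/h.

sucrose out = sucrose in = 218.1×0.406 + 2068×0.081 = 256.06 t/h.

256.1 t/h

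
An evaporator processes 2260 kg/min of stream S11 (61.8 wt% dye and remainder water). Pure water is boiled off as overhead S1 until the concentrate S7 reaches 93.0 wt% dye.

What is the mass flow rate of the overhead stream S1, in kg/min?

dye is conserved: 2260×0.618 = 1396.7 kg/min all reports to the concentrate.
Concentrate = 1396.7/(target fraction) = 1501.8 kg/min.
Overhead = 2260 − 1501.8 = 758.19 kg/min.

758.2 kg/min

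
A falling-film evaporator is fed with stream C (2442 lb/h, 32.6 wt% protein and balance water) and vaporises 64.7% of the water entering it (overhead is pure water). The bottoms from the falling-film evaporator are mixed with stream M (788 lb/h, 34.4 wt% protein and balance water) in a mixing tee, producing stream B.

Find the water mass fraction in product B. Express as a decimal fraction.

Vapour removed = 0.647×0.674×2442 = 1064.9 lb/h; concentrate = 1377.1 lb/h.
water reaching the mixer = 581.01 (from concentrate) + 788×0.656 = 1097.9 lb/h.
Product flow = 1377.1 + 788 = 2165.1 lb/h; water fraction = 0.507.

0.507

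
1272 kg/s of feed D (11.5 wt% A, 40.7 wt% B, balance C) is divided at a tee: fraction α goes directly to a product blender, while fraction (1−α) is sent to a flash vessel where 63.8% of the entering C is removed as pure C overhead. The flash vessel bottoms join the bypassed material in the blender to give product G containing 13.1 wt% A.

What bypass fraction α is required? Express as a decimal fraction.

0.600

All 1272×0.115 = 146.28 kg/s of A reaches G, so G = 146.28/0.131 = 1116.6 kg/s and vapour = 155.36 kg/s.
The evaporator receives (1−α)·1272 of feed at 0.478 C and removes 0.638 of that C:
0.638×0.478×(1−α)×1272 = 155.36
(1−α) = 155.36/387.91 = 0.4005;  α = 0.5995.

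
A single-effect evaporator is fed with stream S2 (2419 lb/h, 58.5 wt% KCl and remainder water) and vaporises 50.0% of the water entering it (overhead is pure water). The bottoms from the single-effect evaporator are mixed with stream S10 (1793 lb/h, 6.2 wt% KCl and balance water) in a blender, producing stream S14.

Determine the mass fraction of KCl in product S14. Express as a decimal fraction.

Vapour removed = 0.500×0.415×2419 = 501.94 lb/h; concentrate = 1917.1 lb/h.
KCl reaching the mixer = 1415.1 (from concentrate) + 1793×0.062 = 1526.3 lb/h.
Product flow = 1917.1 + 1793 = 3710.1 lb/h; KCl fraction = 0.411.

0.411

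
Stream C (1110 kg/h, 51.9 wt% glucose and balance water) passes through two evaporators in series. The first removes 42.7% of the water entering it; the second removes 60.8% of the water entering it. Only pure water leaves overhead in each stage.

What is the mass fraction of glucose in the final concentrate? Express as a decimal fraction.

water in feed = 1110×0.481 = 533.91 kg/h.
After stage 1: water left = (1−0.427)×533.91 = 305.93; stream total = 882.02 kg/h.
After stage 2: water left = (1−0.608)×305.93 = 119.92; final concentrate = 696.01 kg/h.
glucose fraction = 576.09/696.01 = 0.828.

0.828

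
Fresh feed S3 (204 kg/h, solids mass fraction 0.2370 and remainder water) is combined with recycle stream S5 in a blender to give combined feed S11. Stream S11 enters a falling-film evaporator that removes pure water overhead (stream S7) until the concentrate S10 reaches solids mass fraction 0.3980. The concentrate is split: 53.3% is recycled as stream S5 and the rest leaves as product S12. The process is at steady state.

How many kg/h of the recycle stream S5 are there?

Overall solids balance (none leaves overhead): solids in fresh feed = solids in product, i.e. 204×0.237 = (1−0.533)·S10·0.398.
S10 = 48.348/(0.398×0.467) = 260.12 kg/h.
Recycle S5 = 0.533×260.12 = 138.65 kg/h.

138.6 kg/h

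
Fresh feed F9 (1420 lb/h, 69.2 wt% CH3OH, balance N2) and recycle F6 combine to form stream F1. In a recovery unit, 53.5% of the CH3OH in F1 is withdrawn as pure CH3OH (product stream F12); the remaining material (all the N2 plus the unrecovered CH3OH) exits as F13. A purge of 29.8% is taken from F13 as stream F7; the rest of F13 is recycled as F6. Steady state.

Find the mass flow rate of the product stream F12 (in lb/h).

780.5 lb/h

CH3OH in F1: m_A = 1420×0.692 + (1−0.298)·(1−0.535)·m_A, so m_A = 982.64/0.6736 = 1458.9 lb/h.
Product F12 = 0.535×1458.9 = 780.49 lb/h.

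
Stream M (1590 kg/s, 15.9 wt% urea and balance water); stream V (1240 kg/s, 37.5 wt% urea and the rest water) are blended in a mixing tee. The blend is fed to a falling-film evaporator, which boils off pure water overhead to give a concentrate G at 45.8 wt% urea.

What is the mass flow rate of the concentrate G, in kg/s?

urea entering = 1590×0.159 + 1240×0.375 = 717.81 kg/s.
All urea reports to G, so G = 717.81/0.458 = 1567.3 kg/s.

1567 kg/s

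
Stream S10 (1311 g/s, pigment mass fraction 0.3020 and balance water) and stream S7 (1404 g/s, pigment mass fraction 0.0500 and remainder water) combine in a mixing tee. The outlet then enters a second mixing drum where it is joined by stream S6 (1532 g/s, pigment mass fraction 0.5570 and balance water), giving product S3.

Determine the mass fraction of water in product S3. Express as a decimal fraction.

Overall, product flow = 4247 g/s.
water in = 1311×0.698 + 1404×0.950 + 1532×0.443 = 2927.6 g/s.
water fraction in S3 = 0.6893.

0.6893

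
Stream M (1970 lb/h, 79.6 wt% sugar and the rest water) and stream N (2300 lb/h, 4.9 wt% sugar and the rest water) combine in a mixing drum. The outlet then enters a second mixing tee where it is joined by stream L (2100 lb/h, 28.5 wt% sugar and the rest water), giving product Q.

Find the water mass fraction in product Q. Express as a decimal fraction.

Overall, product flow = 6370 lb/h.
water in = 1970×0.204 + 2300×0.951 + 2100×0.715 = 4090.7 lb/h.
water fraction in Q = 0.642.

0.642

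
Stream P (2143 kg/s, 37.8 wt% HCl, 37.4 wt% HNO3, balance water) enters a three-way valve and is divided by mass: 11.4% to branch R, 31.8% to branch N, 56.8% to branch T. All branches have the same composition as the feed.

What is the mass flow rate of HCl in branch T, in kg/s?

Branch T total = 0.568×2143 = 1217.2 kg/s.
HCl in T = 0.378×1217.2 = 460.11 kg/s.

460.1 kg/s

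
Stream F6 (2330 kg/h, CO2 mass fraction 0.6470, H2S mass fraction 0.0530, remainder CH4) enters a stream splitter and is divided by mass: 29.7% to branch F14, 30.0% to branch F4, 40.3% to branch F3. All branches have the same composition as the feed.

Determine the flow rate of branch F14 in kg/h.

692 kg/h

Branch F14 flow = 0.297×2330 = 692.01 kg/h.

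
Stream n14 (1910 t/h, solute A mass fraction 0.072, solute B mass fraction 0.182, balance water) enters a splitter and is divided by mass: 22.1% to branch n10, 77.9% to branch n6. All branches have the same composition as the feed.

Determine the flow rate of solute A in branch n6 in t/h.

107.1 t/h

Branch n6 total = 0.779×1910 = 1487.9 t/h.
solute A in n6 = 0.072×1487.9 = 107.13 t/h.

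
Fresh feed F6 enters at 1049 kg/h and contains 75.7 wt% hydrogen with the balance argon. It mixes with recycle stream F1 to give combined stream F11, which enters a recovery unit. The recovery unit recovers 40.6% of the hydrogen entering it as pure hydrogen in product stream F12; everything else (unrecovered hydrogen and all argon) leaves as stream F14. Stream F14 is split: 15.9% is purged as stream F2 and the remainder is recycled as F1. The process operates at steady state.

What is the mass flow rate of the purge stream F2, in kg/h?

argon enters only via F6 and leaves only via the purge: 1049×0.243 = 0.159×(argon in F14), and the recovery unit passes all argon, so argon in F11 = argon in F14 = 1603.2 kg/h.
hydrogen in F11: m_A = 1049×0.757 + (1−0.159)·(1−0.406)·m_A, so m_A = 794.09/0.5004 = 1586.8 kg/h.
F14 = (1−0.406)×1586.8 + 1603.2 = 2545.7 kg/h.
Purge F2 = 0.159×2545.7 = 404.77 kg/h.

404.8 kg/h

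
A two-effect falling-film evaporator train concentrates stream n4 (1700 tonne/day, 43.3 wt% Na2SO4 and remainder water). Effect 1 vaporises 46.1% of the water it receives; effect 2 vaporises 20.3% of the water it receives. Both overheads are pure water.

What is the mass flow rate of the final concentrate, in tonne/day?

1150 tonne/day

water in feed = 1700×0.567 = 963.9 tonne/day.
After stage 1: water left = (1−0.461)×963.9 = 519.54; stream total = 1255.6 tonne/day.
After stage 2: water left = (1−0.203)×519.54 = 414.08; final concentrate = 1150.2 tonne/day.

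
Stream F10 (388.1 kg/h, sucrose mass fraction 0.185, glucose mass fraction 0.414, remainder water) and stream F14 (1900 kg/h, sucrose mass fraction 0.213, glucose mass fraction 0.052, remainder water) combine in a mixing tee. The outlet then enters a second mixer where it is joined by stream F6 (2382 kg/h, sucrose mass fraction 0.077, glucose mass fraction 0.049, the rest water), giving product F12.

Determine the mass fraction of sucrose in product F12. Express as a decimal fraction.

0.141

Overall, product flow = 4670.1 kg/h.
sucrose in = 388.1×0.185 + 1900×0.213 + 2382×0.077 = 659.91 kg/h.
sucrose fraction in F12 = 0.141.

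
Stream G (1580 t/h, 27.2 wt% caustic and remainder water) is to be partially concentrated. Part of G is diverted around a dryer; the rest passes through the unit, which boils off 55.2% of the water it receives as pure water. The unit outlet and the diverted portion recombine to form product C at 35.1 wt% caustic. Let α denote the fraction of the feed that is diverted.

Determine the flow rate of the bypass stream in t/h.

695.1 t/h

All 1580×0.272 = 429.76 t/h of caustic reaches C, so C = 429.76/0.351 = 1224.4 t/h and vapour = 355.61 t/h.
The evaporator receives (1−α)·1580 of feed at 0.728 water and removes 0.552 of that water:
0.552×0.728×(1−α)×1580 = 355.61
(1−α) = 355.61/634.93 = 0.5601;  α = 0.4399.
Bypass flow = 0.4399×1580 = 695.07 t/h.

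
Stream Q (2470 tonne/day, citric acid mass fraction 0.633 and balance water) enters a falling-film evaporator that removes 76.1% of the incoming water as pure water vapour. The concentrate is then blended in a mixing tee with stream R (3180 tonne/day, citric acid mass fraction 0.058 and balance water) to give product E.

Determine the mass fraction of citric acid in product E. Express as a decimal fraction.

Vapour removed = 0.761×0.367×2470 = 689.84 tonne/day; concentrate = 1780.2 tonne/day.
citric acid reaching the mixer = 1563.5 (from concentrate) + 3180×0.058 = 1748 tonne/day.
Product flow = 1780.2 + 3180 = 4960.2 tonne/day; citric acid fraction = 0.352.

0.352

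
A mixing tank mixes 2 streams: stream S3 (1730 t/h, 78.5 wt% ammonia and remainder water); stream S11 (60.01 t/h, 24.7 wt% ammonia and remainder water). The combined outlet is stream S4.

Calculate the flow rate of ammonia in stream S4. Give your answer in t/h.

1373 t/h

ammonia out = ammonia in = 1730×0.785 + 60.01×0.247 = 1372.9 t/h.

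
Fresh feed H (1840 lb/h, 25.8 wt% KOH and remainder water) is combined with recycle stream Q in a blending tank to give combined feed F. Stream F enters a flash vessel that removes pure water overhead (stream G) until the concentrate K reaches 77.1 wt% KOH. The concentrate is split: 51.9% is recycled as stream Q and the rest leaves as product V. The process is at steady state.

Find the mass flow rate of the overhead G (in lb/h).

Overall KOH balance (none leaves overhead): KOH in fresh feed = KOH in product, i.e. 1840×0.258 = (1−0.519)·K·0.771.
K = 474.72/(0.771×0.481) = 1280.1 lb/h.
Recycle Q = 0.519×1280.1 = 664.36 lb/h.
Combined feed F = 1840 + 664.36 = 2504.4 lb/h.
Overhead G = F − K = 2504.4 − 1280.1 = 1224.3 lb/h.

1224 lb/h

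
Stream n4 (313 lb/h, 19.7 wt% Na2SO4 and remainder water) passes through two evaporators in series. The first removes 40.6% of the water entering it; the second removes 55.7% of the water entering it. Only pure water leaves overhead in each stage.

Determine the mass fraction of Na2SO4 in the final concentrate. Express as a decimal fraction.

0.482

water in feed = 313×0.803 = 251.34 lb/h.
After stage 1: water left = (1−0.406)×251.34 = 149.3; stream total = 210.96 lb/h.
After stage 2: water left = (1−0.557)×149.3 = 66.138; final concentrate = 127.8 lb/h.
Na2SO4 fraction = 61.661/127.8 = 0.482.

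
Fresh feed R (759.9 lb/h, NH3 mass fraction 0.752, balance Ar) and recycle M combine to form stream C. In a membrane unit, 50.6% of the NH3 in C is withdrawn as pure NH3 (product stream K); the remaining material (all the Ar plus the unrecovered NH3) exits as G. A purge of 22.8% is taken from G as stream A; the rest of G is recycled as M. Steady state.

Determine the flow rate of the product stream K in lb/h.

NH3 in C: m_A = 759.9×0.752 + (1−0.228)·(1−0.506)·m_A, so m_A = 571.44/0.6186 = 923.72 lb/h.
Product K = 0.506×923.72 = 467.4 lb/h.

467.4 lb/h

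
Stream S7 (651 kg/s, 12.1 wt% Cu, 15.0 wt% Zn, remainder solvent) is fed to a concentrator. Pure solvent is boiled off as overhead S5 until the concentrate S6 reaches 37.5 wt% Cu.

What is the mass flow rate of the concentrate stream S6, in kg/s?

Cu is conserved: 651×0.121 = 78.771 kg/s all reports to the concentrate.
Concentrate = 78.771/(target fraction) = 210.06 kg/s.

210.1 kg/s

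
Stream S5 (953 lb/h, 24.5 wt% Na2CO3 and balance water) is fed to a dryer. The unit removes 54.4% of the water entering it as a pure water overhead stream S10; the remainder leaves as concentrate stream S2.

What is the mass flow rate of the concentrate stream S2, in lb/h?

water entering = 953×0.755 = 719.51 lb/h; overhead removed = 0.544×719.51 = 391.42 lb/h.
Concentrate = 953 − 391.42 = 561.58 lb/h.

561.6 lb/h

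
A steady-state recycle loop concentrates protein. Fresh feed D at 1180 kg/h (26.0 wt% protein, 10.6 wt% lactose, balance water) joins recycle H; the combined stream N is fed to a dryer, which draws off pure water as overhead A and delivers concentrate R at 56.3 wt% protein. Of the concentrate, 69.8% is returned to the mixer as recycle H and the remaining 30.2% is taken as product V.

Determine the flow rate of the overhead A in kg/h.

Overall protein balance (none leaves overhead): protein in fresh feed = protein in product, i.e. 1180×0.260 = (1−0.698)·R·0.563.
R = 306.8/(0.563×0.302) = 1804.4 kg/h.
Recycle H = 0.698×1804.4 = 1259.5 kg/h.
Combined feed N = 1180 + 1259.5 = 2439.5 kg/h.
Overhead A = N − R = 2439.5 − 1804.4 = 635.06 kg/h.

635.1 kg/h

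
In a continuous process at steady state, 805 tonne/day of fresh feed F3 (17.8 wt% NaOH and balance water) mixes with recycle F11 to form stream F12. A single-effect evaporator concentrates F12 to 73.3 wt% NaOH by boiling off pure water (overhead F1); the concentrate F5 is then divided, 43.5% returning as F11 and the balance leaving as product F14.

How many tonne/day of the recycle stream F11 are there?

150.5 tonne/day

Overall NaOH balance (none leaves overhead): NaOH in fresh feed = NaOH in product, i.e. 805×0.178 = (1−0.435)·F5·0.733.
F5 = 143.29/(0.733×0.565) = 345.99 tonne/day.
Recycle F11 = 0.435×345.99 = 150.51 tonne/day.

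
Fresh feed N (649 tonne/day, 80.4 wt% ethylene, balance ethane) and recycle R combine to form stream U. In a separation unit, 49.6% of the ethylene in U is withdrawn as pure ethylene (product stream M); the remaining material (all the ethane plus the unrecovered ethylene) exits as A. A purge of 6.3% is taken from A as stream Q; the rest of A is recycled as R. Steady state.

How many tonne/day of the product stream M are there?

490.4 tonne/day

ethylene in U: m_A = 649×0.804 + (1−0.063)·(1−0.496)·m_A, so m_A = 521.8/0.5278 = 988.71 tonne/day.
Product M = 0.496×988.71 = 490.4 tonne/day.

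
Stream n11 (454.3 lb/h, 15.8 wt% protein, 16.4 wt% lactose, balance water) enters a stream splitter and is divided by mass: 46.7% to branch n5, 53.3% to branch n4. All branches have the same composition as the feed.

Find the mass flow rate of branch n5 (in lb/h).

Branch n5 flow = 0.467×454.3 = 212.16 lb/h.

212.2 lb/h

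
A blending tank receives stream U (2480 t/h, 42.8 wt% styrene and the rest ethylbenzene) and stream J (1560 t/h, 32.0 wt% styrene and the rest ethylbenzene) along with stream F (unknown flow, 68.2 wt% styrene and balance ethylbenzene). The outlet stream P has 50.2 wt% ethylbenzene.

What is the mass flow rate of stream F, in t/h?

Let F be the unknown flow. Total out = 4040 + F.
ethylbenzene balance: 2479.4 + 0.318·F = 0.502·(4040 + F)
(0.318 − 0.502)·F = 0.502×4040 − 2479.4 = -451.28
F = -451.28 / -0.184 = 2452.6 t/h

2453 t/h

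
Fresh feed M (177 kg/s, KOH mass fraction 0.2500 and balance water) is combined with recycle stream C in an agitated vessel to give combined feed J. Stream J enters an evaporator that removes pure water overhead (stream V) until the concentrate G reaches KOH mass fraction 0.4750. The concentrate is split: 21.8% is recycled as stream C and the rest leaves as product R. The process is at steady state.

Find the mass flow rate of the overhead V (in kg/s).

Overall KOH balance (none leaves overhead): KOH in fresh feed = KOH in product, i.e. 177×0.250 = (1−0.218)·G·0.475.
G = 44.25/(0.475×0.782) = 119.13 kg/s.
Recycle C = 0.218×119.13 = 25.97 kg/s.
Combined feed J = 177 + 25.97 = 202.97 kg/s.
Overhead V = J − G = 202.97 − 119.13 = 83.842 kg/s.

83.84 kg/s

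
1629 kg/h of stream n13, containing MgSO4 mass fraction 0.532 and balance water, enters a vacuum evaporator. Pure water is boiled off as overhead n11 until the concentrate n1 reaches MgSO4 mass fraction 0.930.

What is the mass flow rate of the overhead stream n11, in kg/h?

MgSO4 is conserved: 1629×0.532 = 866.63 kg/h all reports to the concentrate.
Concentrate = 866.63/(target fraction) = 931.86 kg/h.
Overhead = 1629 − 931.86 = 697.14 kg/h.

697.1 kg/h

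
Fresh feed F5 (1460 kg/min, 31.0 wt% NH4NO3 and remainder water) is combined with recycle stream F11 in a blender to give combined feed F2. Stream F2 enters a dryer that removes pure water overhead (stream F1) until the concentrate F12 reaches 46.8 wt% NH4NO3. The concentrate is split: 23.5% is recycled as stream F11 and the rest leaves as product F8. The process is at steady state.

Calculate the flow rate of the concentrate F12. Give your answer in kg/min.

1264 kg/min

Overall NH4NO3 balance (none leaves overhead): NH4NO3 in fresh feed = NH4NO3 in product, i.e. 1460×0.310 = (1−0.235)·F12·0.468.
F12 = 452.6/(0.468×0.765) = 1264.2 kg/min.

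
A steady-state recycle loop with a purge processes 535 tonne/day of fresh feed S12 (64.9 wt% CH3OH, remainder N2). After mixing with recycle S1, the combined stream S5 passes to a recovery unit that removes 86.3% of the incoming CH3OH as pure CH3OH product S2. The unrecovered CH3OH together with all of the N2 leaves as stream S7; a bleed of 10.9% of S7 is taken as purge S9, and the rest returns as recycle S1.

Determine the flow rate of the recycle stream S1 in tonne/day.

N2 enters only via S12 and leaves only via the purge: 535×0.351 = 0.109×(N2 in S7), and the recovery unit passes all N2, so N2 in S5 = N2 in S7 = 1722.8 tonne/day.
CH3OH in S5: m_A = 535×0.649 + (1−0.109)·(1−0.863)·m_A, so m_A = 347.22/0.8779 = 395.49 tonne/day.
S7 = (1−0.863)×395.49 + 1722.8 = 1777 tonne/day.
Recycle S1 = (1−0.109)×1777 = 1583.3 tonne/day.

1583 tonne/day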